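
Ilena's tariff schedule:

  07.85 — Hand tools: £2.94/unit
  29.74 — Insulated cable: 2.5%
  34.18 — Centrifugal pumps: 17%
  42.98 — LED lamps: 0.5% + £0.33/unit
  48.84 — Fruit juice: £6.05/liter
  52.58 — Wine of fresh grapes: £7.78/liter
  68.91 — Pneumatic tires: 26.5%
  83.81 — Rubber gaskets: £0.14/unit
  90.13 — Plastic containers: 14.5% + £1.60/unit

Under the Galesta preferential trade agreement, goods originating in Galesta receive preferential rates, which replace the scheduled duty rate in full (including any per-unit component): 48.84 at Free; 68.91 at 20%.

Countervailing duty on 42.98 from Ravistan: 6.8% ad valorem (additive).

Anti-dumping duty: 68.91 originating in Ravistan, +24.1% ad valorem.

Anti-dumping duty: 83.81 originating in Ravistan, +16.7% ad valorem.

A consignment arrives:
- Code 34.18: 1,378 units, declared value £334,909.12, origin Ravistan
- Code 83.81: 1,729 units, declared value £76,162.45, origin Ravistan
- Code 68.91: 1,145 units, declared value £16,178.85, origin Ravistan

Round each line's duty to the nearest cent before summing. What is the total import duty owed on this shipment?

£78,082.24

Line 1 (34.18, Ravistan, 1,378 units, £334,909.12):
Base rate for 34.18 is 17%.
Duty = £334,909.12 × 17% = £56,934.55.
Line 2 (83.81, Ravistan, 1,729 units, £76,162.45):
Base rate for 83.81 is £0.14/unit.
Additional duty on 83.81 from Ravistan: +16.7% ad valorem. Applied ad valorem rate = 16.7%.
Duty = £76,162.45 × 16.7% + 1,729 × £0.14 = £12,961.19.
Line 3 (68.91, Ravistan, 1,145 units, £16,178.85):
Base rate for 68.91 is 26.5%.
68.91 has an FTA preferential rate, but origin Ravistan is not Galesta; base rate stands.
Additional duty on 68.91 from Ravistan: +24.1%. Applied ad valorem rate: 26.5% + 24.1% = 50.6%.
Duty = £16,178.85 × 50.6% = £8,186.50.
Total = £56,934.55 + £12,961.19 + £8,186.50 = £78,082.24.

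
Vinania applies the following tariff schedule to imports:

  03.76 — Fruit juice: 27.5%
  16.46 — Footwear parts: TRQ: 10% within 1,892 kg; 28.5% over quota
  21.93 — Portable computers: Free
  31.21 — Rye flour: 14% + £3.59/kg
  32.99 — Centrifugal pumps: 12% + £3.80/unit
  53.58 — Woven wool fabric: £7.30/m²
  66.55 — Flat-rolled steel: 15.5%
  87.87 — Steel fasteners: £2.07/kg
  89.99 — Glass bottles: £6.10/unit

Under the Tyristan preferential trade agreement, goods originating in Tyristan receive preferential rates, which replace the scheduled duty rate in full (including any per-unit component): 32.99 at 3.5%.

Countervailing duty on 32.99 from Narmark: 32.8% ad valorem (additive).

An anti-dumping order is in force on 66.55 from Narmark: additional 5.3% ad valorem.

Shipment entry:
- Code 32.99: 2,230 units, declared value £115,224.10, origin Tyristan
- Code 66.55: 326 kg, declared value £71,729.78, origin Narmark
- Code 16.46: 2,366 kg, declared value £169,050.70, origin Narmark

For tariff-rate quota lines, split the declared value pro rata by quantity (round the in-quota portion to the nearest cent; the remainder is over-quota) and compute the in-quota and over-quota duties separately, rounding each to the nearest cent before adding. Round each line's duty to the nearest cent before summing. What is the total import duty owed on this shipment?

£42,123.15

Line 1 (32.99, Tyristan, 2,230 units, £115,224.10):
Base rate for 32.99 is 12% + £3.80/unit.
Origin Tyristan qualifies under the Vinania–Tyristan agreement and 32.99 is covered: preferential rate 3.5% applies instead.
The additional-duty order on 32.99 targets Narmark, not Tyristan; it does not apply.
Duty = £115,224.10 × 3.5% = £4,032.84.
Line 2 (66.55, Narmark, 326 kg, £71,729.78):
Base rate for 66.55 is 15.5%.
Additional duty on 66.55 from Narmark: +5.3%. Applied ad valorem rate: 15.5% + 5.3% = 20.8%.
Duty = £71,729.78 × 20.8% = £14,919.79.
Line 3 (16.46, Narmark, 2,366 kg, £169,050.70):
Code 16.46 is under a tariff-rate quota (threshold 1,892 kg). In-quota: 1,892 kg at 10%; over-quota: 474 kg at 28.5%.
Pro-rata value split: in-quota = £169,050.70 × 1,892/2,366 = £135,183.40; over-quota = £169,050.70 − £135,183.40 = £33,867.30.
In-quota duty = £135,183.40 × 10% = £13,518.34. Over-quota duty = £33,867.30 × 28.5% = £9,652.18.
Line duty = £13,518.34 + £9,652.18 = £23,170.52.
Total = £4,032.84 + £14,919.79 + £23,170.52 = £42,123.15.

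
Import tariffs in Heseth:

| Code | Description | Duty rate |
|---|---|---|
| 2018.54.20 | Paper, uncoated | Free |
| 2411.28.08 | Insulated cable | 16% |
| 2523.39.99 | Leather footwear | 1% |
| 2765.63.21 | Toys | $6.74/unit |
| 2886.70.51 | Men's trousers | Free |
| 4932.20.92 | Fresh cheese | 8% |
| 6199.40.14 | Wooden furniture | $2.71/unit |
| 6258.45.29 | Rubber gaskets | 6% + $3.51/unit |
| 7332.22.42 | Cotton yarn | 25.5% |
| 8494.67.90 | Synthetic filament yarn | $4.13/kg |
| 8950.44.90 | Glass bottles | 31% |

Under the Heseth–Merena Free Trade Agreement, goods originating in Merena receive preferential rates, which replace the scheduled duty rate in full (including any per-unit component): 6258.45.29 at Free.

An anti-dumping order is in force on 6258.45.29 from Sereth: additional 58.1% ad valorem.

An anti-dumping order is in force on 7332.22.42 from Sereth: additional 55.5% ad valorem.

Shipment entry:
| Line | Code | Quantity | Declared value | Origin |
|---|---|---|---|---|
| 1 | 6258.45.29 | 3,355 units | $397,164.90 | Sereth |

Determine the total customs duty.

Line 1 (6258.45.29, Sereth, 3,355 units, $397,164.90):
Base rate for 6258.45.29 is 6% + $3.51/unit.
6258.45.29 has an FTA preferential rate, but origin Sereth is not Merena; base rate stands.
Additional duty on 6258.45.29 from Sereth: +58.1%. Applied ad valorem rate: 6% + 58.1% = 64.1%.
Duty = $397,164.90 × 64.1% + 3,355 × $3.51 = $266,358.75.

$266,358.75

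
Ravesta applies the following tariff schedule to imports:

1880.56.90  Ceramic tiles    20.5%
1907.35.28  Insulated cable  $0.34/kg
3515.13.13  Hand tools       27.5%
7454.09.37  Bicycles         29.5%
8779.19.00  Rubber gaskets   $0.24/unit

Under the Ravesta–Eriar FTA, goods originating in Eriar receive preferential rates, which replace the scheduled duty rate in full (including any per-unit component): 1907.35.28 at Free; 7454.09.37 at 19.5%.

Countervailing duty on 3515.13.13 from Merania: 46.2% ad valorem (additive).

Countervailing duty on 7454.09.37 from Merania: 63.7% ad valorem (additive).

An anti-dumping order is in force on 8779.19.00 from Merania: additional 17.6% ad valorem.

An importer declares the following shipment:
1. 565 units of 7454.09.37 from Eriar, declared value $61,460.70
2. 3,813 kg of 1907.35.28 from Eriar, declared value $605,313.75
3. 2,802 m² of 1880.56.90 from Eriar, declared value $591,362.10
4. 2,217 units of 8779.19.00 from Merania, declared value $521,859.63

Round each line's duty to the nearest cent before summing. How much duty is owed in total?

Line 1 (7454.09.37, Eriar, 565 units, $61,460.70):
Base rate for 7454.09.37 is 29.5%.
Origin Eriar qualifies under the Ravesta–Eriar agreement and 7454.09.37 is covered: preferential rate 19.5% applies instead.
The additional-duty order on 7454.09.37 targets Merania, not Eriar; it does not apply.
Duty = $61,460.70 × 19.5% = $11,984.84.
Line 2 (1907.35.28, Eriar, 3,813 kg, $605,313.75):
Base rate for 1907.35.28 is $0.34/kg.
Origin Eriar qualifies under the Ravesta–Eriar agreement and 1907.35.28 is covered: preferential rate Free applies instead.
Duty = $605,313.75 × 0% = $0.00.
Line 3 (1880.56.90, Eriar, 2,802 m², $591,362.10):
Base rate for 1880.56.90 is 20.5%.
Origin Eriar is the FTA partner but 1880.56.90 is not on the preference list; base rate stands.
Duty = $591,362.10 × 20.5% = $121,229.23.
Line 4 (8779.19.00, Merania, 2,217 units, $521,859.63):
Base rate for 8779.19.00 is $0.24/unit.
Additional duty on 8779.19.00 from Merania: +17.6% ad valorem. Applied ad valorem rate = 17.6%.
Duty = $521,859.63 × 17.6% + 2,217 × $0.24 = $92,379.37.
Total = $11,984.84 + $0.00 + $121,229.23 + $92,379.37 = $225,593.44.

$225,593.44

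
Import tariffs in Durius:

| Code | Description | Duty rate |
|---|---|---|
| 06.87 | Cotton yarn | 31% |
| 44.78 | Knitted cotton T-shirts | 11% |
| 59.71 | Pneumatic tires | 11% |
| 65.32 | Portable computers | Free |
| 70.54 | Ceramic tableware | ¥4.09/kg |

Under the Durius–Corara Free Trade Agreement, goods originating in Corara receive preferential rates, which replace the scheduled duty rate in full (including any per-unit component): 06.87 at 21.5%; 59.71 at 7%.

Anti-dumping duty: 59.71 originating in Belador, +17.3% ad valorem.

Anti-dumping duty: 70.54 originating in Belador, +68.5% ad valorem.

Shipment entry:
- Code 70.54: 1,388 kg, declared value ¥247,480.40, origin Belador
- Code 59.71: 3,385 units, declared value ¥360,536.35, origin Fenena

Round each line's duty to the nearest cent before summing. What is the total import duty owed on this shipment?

Line 1 (70.54, Belador, 1,388 kg, ¥247,480.40):
Base rate for 70.54 is ¥4.09/kg.
Additional duty on 70.54 from Belador: +68.5% ad valorem. Applied ad valorem rate = 68.5%.
Duty = ¥247,480.40 × 68.5% + 1,388 × ¥4.09 = ¥175,200.99.
Line 2 (59.71, Fenena, 3,385 units, ¥360,536.35):
Base rate for 59.71 is 11%.
59.71 has an FTA preferential rate, but origin Fenena is not Corara; base rate stands.
The additional-duty order on 59.71 targets Belador, not Fenena; it does not apply.
Duty = ¥360,536.35 × 11% = ¥39,659.00.
Total = ¥175,200.99 + ¥39,659.00 = ¥214,859.99.

¥214,859.99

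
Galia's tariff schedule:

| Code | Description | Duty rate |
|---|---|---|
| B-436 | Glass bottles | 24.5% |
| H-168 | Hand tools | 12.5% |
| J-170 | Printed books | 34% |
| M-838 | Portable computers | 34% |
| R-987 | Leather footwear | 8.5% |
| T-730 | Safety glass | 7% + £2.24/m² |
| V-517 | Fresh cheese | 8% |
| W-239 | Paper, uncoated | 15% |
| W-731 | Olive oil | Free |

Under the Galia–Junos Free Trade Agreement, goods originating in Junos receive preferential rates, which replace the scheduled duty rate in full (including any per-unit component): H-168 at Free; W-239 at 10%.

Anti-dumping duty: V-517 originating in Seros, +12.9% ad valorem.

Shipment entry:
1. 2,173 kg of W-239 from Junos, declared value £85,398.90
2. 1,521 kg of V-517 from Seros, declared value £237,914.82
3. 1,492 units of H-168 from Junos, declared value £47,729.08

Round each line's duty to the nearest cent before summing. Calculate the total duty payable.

£58,264.09

Line 1 (W-239, Junos, 2,173 kg, £85,398.90):
Base rate for W-239 is 15%.
Origin Junos qualifies under the Galia–Junos agreement and W-239 is covered: preferential rate 10% applies instead.
Duty = £85,398.90 × 10% = £8,539.89.
Line 2 (V-517, Seros, 1,521 kg, £237,914.82):
Base rate for V-517 is 8%.
Additional duty on V-517 from Seros: +12.9%. Applied ad valorem rate: 8% + 12.9% = 20.9%.
Duty = £237,914.82 × 20.9% = £49,724.20.
Line 3 (H-168, Junos, 1,492 units, £47,729.08):
Base rate for H-168 is 12.5%.
Origin Junos qualifies under the Galia–Junos agreement and H-168 is covered: preferential rate Free applies instead.
Duty = £47,729.08 × 0% = £0.00.
Total = £8,539.89 + £49,724.20 + £0.00 = £58,264.09.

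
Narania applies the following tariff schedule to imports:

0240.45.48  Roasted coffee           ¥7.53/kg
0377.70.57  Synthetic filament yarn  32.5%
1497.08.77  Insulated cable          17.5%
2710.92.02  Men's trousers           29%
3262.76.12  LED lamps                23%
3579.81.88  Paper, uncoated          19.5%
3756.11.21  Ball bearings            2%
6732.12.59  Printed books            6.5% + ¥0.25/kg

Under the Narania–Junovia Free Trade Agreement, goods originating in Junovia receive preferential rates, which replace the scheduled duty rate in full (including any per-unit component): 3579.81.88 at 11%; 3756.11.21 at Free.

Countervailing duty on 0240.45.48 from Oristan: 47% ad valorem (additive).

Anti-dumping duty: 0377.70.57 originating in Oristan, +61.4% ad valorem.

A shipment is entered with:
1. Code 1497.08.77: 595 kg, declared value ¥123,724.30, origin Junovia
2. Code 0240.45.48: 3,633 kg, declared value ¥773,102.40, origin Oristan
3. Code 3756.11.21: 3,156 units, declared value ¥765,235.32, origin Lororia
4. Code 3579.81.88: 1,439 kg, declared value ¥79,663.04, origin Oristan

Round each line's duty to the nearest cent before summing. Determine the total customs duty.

Line 1 (1497.08.77, Junovia, 595 kg, ¥123,724.30):
Base rate for 1497.08.77 is 17.5%.
Origin Junovia is the FTA partner but 1497.08.77 is not on the preference list; base rate stands.
Duty = ¥123,724.30 × 17.5% = ¥21,651.75.
Line 2 (0240.45.48, Oristan, 3,633 kg, ¥773,102.40):
Base rate for 0240.45.48 is ¥7.53/kg.
Additional duty on 0240.45.48 from Oristan: +47% ad valorem. Applied ad valorem rate = 47%.
Duty = ¥773,102.40 × 47% + 3,633 × ¥7.53 = ¥390,714.62.
Line 3 (3756.11.21, Lororia, 3,156 units, ¥765,235.32):
Base rate for 3756.11.21 is 2%.
3756.11.21 has an FTA preferential rate, but origin Lororia is not Junovia; base rate stands.
Duty = ¥765,235.32 × 2% = ¥15,304.71.
Line 4 (3579.81.88, Oristan, 1,439 kg, ¥79,663.04):
Base rate for 3579.81.88 is 19.5%.
3579.81.88 has an FTA preferential rate, but origin Oristan is not Junovia; base rate stands.
Duty = ¥79,663.04 × 19.5% = ¥15,534.29.
Total = ¥21,651.75 + ¥390,714.62 + ¥15,304.71 + ¥15,534.29 = ¥443,205.37.

¥443,205.37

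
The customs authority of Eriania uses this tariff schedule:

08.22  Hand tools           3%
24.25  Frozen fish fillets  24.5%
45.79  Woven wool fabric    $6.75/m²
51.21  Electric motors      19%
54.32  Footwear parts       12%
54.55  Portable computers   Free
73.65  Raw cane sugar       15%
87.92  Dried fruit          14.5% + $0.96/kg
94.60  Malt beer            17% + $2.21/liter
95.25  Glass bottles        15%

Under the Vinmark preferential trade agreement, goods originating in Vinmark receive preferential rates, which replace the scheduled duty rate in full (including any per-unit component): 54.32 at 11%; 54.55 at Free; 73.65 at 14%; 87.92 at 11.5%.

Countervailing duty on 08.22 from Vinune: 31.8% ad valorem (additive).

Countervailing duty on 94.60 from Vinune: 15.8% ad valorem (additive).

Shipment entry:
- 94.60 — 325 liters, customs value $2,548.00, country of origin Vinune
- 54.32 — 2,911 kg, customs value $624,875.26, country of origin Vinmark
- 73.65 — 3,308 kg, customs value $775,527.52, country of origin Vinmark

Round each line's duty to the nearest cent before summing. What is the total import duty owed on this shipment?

$178,864.12

Line 1 (94.60, Vinune, 325 liters, $2,548.00):
Base rate for 94.60 is 17% + $2.21/liter.
Additional duty on 94.60 from Vinune: +15.8%. Applied ad valorem rate: 17% + 15.8% = 32.8%.
Duty = $2,548.00 × 32.8% + 325 × $2.21 = $1,553.99.
Line 2 (54.32, Vinmark, 2,911 kg, $624,875.26):
Base rate for 54.32 is 12%.
Origin Vinmark qualifies under the Eriania–Vinmark agreement and 54.32 is covered: preferential rate 11% applies instead.
Duty = $624,875.26 × 11% = $68,736.28.
Line 3 (73.65, Vinmark, 3,308 kg, $775,527.52):
Base rate for 73.65 is 15%.
Origin Vinmark qualifies under the Eriania–Vinmark agreement and 73.65 is covered: preferential rate 14% applies instead.
Duty = $775,527.52 × 14% = $108,573.85.
Total = $1,553.99 + $68,736.28 + $108,573.85 = $178,864.12.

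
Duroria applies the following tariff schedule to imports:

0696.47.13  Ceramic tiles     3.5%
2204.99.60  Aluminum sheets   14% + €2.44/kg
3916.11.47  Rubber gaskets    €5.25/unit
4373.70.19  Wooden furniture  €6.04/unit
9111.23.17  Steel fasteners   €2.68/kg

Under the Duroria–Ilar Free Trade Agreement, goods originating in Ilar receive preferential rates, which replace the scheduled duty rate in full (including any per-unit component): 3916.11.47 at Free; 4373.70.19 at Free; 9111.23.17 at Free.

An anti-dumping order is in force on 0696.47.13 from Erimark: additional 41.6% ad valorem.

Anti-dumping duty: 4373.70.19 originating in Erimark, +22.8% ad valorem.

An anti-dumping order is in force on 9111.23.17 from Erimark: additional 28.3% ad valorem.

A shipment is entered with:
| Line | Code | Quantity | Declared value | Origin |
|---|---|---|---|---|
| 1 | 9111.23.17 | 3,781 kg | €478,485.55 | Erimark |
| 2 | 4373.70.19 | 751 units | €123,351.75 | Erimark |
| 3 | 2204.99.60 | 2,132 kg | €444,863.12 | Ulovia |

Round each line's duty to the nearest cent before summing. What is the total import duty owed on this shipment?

€245,687.65

Line 1 (9111.23.17, Erimark, 3,781 kg, €478,485.55):
Base rate for 9111.23.17 is €2.68/kg.
9111.23.17 has an FTA preferential rate, but origin Erimark is not Ilar; base rate stands.
Additional duty on 9111.23.17 from Erimark: +28.3% ad valorem. Applied ad valorem rate = 28.3%.
Duty = €478,485.55 × 28.3% + 3,781 × €2.68 = €145,544.49.
Line 2 (4373.70.19, Erimark, 751 units, €123,351.75):
Base rate for 4373.70.19 is €6.04/unit.
4373.70.19 has an FTA preferential rate, but origin Erimark is not Ilar; base rate stands.
Additional duty on 4373.70.19 from Erimark: +22.8% ad valorem. Applied ad valorem rate = 22.8%.
Duty = €123,351.75 × 22.8% + 751 × €6.04 = €32,660.24.
Line 3 (2204.99.60, Ulovia, 2,132 kg, €444,863.12):
Base rate for 2204.99.60 is 14% + €2.44/kg.
Duty = €444,863.12 × 14% + 2,132 × €2.44 = €67,482.92.
Total = €145,544.49 + €32,660.24 + €67,482.92 = €245,687.65.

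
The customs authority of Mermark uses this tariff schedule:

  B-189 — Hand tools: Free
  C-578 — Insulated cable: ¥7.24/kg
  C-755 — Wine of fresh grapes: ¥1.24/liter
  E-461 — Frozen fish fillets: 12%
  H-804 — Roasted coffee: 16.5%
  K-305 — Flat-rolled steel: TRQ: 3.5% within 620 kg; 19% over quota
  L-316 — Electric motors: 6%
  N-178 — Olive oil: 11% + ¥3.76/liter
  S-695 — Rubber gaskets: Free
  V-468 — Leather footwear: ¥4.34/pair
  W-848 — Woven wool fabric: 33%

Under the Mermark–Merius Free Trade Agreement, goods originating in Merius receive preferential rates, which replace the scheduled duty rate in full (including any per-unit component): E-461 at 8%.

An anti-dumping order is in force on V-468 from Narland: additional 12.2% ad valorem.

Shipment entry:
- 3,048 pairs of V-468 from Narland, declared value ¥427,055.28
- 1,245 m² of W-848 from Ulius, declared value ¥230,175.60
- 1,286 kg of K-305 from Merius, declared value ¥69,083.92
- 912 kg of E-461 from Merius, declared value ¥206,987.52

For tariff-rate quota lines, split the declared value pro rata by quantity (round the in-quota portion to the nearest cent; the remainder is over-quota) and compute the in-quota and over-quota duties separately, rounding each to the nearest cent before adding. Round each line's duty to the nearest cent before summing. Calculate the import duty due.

¥165,809.46

Line 1 (V-468, Narland, 3,048 pairs, ¥427,055.28):
Base rate for V-468 is ¥4.34/pair.
Additional duty on V-468 from Narland: +12.2% ad valorem. Applied ad valorem rate = 12.2%.
Duty = ¥427,055.28 × 12.2% + 3,048 × ¥4.34 = ¥65,329.06.
Line 2 (W-848, Ulius, 1,245 m², ¥230,175.60):
Base rate for W-848 is 33%.
Duty = ¥230,175.60 × 33% = ¥75,957.95.
Line 3 (K-305, Merius, 1,286 kg, ¥69,083.92):
Code K-305 is under a tariff-rate quota (threshold 620 kg). In-quota: 620 kg at 3.5%; over-quota: 666 kg at 19%.
Pro-rata value split: in-quota = ¥69,083.92 × 620/1,286 = ¥33,306.40; over-quota = ¥69,083.92 − ¥33,306.40 = ¥35,777.52.
In-quota duty = ¥33,306.40 × 3.5% = ¥1,165.72. Over-quota duty = ¥35,777.52 × 19% = ¥6,797.73.
Line duty = ¥1,165.72 + ¥6,797.73 = ¥7,963.45.
Line 4 (E-461, Merius, 912 kg, ¥206,987.52):
Base rate for E-461 is 12%.
Origin Merius qualifies under the Mermark–Merius agreement and E-461 is covered: preferential rate 8% applies instead.
Duty = ¥206,987.52 × 8% = ¥16,559.00.
Total = ¥65,329.06 + ¥75,957.95 + ¥7,963.45 + ¥16,559.00 = ¥165,809.46.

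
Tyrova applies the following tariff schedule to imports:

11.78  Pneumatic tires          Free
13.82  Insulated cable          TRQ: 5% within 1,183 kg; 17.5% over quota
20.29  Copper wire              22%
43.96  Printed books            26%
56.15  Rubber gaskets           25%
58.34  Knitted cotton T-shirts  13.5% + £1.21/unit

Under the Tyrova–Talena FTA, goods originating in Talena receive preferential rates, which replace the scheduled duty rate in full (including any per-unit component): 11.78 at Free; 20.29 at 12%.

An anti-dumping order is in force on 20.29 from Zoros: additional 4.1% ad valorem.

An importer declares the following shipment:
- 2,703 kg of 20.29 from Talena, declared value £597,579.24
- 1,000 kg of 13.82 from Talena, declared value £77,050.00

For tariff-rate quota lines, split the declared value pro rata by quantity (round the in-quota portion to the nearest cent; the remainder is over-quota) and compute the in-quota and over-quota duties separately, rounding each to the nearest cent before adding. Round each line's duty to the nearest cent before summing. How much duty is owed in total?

Line 1 (20.29, Talena, 2,703 kg, £597,579.24):
Base rate for 20.29 is 22%.
Origin Talena qualifies under the Tyrova–Talena agreement and 20.29 is covered: preferential rate 12% applies instead.
The additional-duty order on 20.29 targets Zoros, not Talena; it does not apply.
Duty = £597,579.24 × 12% = £71,709.51.
Line 2 (13.82, Talena, 1,000 kg, £77,050.00):
Code 13.82 is under a tariff-rate quota (threshold 1,183 kg). Quantity 1,000 kg is within the quota, so the in-quota rate 5% applies to the full value.
Duty = £77,050.00 × 5% = £3,852.50.
Total = £71,709.51 + £3,852.50 = £75,562.01.

£75,562.01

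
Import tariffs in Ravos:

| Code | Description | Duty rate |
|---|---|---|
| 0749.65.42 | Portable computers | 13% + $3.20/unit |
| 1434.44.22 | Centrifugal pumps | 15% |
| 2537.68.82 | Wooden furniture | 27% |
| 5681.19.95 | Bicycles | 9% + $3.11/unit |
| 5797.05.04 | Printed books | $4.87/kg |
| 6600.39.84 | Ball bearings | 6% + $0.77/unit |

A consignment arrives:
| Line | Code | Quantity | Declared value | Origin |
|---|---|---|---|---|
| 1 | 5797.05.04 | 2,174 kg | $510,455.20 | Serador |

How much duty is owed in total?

Line 1 (5797.05.04, Serador, 2,174 kg, $510,455.20):
Base rate for 5797.05.04 is $4.87/kg.
Duty = 2,174 × $4.87 = $10,587.38.

$10,587.38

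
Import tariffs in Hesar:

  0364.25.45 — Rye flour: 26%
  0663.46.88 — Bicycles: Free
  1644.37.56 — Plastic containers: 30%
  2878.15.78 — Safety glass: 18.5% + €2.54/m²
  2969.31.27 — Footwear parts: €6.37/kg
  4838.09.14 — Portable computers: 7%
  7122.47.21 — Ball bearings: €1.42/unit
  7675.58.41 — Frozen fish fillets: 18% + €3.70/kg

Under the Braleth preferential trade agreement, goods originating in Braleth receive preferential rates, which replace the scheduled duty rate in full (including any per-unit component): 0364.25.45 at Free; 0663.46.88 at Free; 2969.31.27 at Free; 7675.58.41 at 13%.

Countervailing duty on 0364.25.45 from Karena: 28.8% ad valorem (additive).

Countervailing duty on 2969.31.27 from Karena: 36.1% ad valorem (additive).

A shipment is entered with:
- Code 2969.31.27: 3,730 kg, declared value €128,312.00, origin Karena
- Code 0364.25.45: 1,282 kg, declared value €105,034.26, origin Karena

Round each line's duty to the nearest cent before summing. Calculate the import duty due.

Line 1 (2969.31.27, Karena, 3,730 kg, €128,312.00):
Base rate for 2969.31.27 is €6.37/kg.
2969.31.27 has an FTA preferential rate, but origin Karena is not Braleth; base rate stands.
Additional duty on 2969.31.27 from Karena: +36.1% ad valorem. Applied ad valorem rate = 36.1%.
Duty = €128,312.00 × 36.1% + 3,730 × €6.37 = €70,080.73.
Line 2 (0364.25.45, Karena, 1,282 kg, €105,034.26):
Base rate for 0364.25.45 is 26%.
0364.25.45 has an FTA preferential rate, but origin Karena is not Braleth; base rate stands.
Additional duty on 0364.25.45 from Karena: +28.8%. Applied ad valorem rate: 26% + 28.8% = 54.8%.
Duty = €105,034.26 × 54.8% = €57,558.77.
Total = €70,080.73 + €57,558.77 = €127,639.50.

€127,639.50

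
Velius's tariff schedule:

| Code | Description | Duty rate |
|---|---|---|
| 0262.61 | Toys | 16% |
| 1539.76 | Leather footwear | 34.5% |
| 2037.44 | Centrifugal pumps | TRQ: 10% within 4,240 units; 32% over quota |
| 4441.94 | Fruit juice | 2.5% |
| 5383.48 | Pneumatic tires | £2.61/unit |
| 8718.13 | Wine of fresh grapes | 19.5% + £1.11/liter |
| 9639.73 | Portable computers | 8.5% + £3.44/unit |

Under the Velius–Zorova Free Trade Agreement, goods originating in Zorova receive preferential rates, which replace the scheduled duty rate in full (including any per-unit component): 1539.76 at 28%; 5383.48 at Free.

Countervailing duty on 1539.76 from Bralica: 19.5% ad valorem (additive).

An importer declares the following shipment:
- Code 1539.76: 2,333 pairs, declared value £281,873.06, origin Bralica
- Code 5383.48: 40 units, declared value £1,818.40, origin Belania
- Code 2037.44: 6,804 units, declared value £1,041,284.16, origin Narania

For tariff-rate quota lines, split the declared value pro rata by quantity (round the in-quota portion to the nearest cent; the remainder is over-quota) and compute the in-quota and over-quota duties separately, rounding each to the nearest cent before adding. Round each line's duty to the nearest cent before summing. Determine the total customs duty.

£342,771.07

Line 1 (1539.76, Bralica, 2,333 pairs, £281,873.06):
Base rate for 1539.76 is 34.5%.
1539.76 has an FTA preferential rate, but origin Bralica is not Zorova; base rate stands.
Additional duty on 1539.76 from Bralica: +19.5%. Applied ad valorem rate: 34.5% + 19.5% = 54%.
Duty = £281,873.06 × 54% = £152,211.45.
Line 2 (5383.48, Belania, 40 units, £1,818.40):
Base rate for 5383.48 is £2.61/unit.
5383.48 has an FTA preferential rate, but origin Belania is not Zorova; base rate stands.
Duty = 40 × £2.61 = £104.40.
Line 3 (2037.44, Narania, 6,804 units, £1,041,284.16):
Code 2037.44 is under a tariff-rate quota (threshold 4,240 units). In-quota: 4,240 units at 10%; over-quota: 2,564 units at 32%.
Pro-rata value split: in-quota = £1,041,284.16 × 4,240/6,804 = £648,889.60; over-quota = £1,041,284.16 − £648,889.60 = £392,394.56.
In-quota duty = £648,889.60 × 10% = £64,888.96. Over-quota duty = £392,394.56 × 32% = £125,566.26.
Line duty = £64,888.96 + £125,566.26 = £190,455.22.
Total = £152,211.45 + £104.40 + £190,455.22 = £342,771.07.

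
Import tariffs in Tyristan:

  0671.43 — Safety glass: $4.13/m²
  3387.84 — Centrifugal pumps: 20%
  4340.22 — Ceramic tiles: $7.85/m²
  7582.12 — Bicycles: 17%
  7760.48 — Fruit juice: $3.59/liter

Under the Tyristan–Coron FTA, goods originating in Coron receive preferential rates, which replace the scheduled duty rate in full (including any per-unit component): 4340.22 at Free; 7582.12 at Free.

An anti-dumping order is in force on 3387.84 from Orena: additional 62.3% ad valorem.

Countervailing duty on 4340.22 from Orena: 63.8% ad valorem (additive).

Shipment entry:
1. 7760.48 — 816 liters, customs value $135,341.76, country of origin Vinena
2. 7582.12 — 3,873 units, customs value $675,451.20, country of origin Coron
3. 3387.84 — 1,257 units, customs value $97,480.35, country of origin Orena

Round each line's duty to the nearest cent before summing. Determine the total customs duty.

Line 1 (7760.48, Vinena, 816 liters, $135,341.76):
Base rate for 7760.48 is $3.59/liter.
Duty = 816 × $3.59 = $2,929.44.
Line 2 (7582.12, Coron, 3,873 units, $675,451.20):
Base rate for 7582.12 is 17%.
Origin Coron qualifies under the Tyristan–Coron agreement and 7582.12 is covered: preferential rate Free applies instead.
Duty = $675,451.20 × 0% = $0.00.
Line 3 (3387.84, Orena, 1,257 units, $97,480.35):
Base rate for 3387.84 is 20%.
Additional duty on 3387.84 from Orena: +62.3%. Applied ad valorem rate: 20% + 62.3% = 82.3%.
Duty = $97,480.35 × 82.3% = $80,226.33.
Total = $2,929.44 + $0.00 + $80,226.33 = $83,155.77.

$83,155.77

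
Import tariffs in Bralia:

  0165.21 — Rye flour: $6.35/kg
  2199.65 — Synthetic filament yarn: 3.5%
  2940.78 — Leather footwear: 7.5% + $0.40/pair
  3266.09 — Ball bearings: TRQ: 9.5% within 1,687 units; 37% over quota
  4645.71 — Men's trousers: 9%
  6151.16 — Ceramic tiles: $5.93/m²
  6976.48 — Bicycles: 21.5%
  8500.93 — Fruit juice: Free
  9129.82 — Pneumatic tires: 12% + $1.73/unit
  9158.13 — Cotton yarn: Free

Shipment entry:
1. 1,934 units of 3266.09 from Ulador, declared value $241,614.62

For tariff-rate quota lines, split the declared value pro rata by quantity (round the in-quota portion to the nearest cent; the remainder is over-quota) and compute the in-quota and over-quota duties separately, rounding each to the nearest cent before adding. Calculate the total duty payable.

Line 1 (3266.09, Ulador, 1,934 units, $241,614.62):
Code 3266.09 is under a tariff-rate quota (threshold 1,687 units). In-quota: 1,687 units at 9.5%; over-quota: 247 units at 37%.
Pro-rata value split: in-quota = $241,614.62 × 1,687/1,934 = $210,756.91; over-quota = $241,614.62 − $210,756.91 = $30,857.71.
In-quota duty = $210,756.91 × 9.5% = $20,021.91. Over-quota duty = $30,857.71 × 37% = $11,417.35.
Line duty = $20,021.91 + $11,417.35 = $31,439.26.

$31,439.26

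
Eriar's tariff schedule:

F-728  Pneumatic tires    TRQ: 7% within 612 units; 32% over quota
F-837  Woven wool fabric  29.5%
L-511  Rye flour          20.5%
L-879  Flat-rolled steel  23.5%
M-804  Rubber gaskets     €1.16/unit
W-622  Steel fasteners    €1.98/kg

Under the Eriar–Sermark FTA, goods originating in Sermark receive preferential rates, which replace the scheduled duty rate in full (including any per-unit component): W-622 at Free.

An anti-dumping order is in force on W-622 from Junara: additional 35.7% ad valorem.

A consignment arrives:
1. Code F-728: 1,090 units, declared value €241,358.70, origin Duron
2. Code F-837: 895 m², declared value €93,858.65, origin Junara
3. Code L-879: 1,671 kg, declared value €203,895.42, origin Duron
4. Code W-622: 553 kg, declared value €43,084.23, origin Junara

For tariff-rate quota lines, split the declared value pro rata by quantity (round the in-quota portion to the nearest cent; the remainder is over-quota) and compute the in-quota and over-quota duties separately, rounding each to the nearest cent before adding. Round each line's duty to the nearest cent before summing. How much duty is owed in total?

€135,435.72

Line 1 (F-728, Duron, 1,090 units, €241,358.70):
Code F-728 is under a tariff-rate quota (threshold 612 units). In-quota: 612 units at 7%; over-quota: 478 units at 32%.
Pro-rata value split: in-quota = €241,358.70 × 612/1,090 = €135,515.16; over-quota = €241,358.70 − €135,515.16 = €105,843.54.
In-quota duty = €135,515.16 × 7% = €9,486.06. Over-quota duty = €105,843.54 × 32% = €33,869.93.
Line duty = €9,486.06 + €33,869.93 = €43,355.99.
Line 2 (F-837, Junara, 895 m², €93,858.65):
Base rate for F-837 is 29.5%.
Duty = €93,858.65 × 29.5% = €27,688.30.
Line 3 (L-879, Duron, 1,671 kg, €203,895.42):
Base rate for L-879 is 23.5%.
Duty = €203,895.42 × 23.5% = €47,915.42.
Line 4 (W-622, Junara, 553 kg, €43,084.23):
Base rate for W-622 is €1.98/kg.
W-622 has an FTA preferential rate, but origin Junara is not Sermark; base rate stands.
Additional duty on W-622 from Junara: +35.7% ad valorem. Applied ad valorem rate = 35.7%.
Duty = €43,084.23 × 35.7% + 553 × €1.98 = €16,476.01.
Total = €43,355.99 + €27,688.30 + €47,915.42 + €16,476.01 = €135,435.72.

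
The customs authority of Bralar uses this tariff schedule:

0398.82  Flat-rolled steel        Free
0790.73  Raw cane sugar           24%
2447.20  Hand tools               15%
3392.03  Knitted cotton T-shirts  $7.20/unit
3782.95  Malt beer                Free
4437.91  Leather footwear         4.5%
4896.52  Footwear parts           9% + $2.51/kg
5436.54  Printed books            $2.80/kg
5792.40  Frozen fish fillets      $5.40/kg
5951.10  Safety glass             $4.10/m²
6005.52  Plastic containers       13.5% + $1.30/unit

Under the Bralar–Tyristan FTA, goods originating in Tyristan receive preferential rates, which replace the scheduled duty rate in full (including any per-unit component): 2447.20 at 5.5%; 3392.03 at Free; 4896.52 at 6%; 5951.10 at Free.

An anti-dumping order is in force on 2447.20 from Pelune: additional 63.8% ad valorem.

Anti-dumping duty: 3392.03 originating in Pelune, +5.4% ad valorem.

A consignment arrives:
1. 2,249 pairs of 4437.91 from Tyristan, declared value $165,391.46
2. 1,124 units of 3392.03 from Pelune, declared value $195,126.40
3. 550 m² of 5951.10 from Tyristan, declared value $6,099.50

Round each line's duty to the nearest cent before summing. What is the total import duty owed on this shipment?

Line 1 (4437.91, Tyristan, 2,249 pairs, $165,391.46):
Base rate for 4437.91 is 4.5%.
Origin Tyristan is the FTA partner but 4437.91 is not on the preference list; base rate stands.
Duty = $165,391.46 × 4.5% = $7,442.62.
Line 2 (3392.03, Pelune, 1,124 units, $195,126.40):
Base rate for 3392.03 is $7.20/unit.
3392.03 has an FTA preferential rate, but origin Pelune is not Tyristan; base rate stands.
Additional duty on 3392.03 from Pelune: +5.4% ad valorem. Applied ad valorem rate = 5.4%.
Duty = $195,126.40 × 5.4% + 1,124 × $7.20 = $18,629.63.
Line 3 (5951.10, Tyristan, 550 m², $6,099.50):
Base rate for 5951.10 is $4.10/m².
Origin Tyristan qualifies under the Bralar–Tyristan agreement and 5951.10 is covered: preferential rate Free applies instead.
Duty = $6,099.50 × 0% = $0.00.
Total = $7,442.62 + $18,629.63 + $0.00 = $26,072.25.

$26,072.25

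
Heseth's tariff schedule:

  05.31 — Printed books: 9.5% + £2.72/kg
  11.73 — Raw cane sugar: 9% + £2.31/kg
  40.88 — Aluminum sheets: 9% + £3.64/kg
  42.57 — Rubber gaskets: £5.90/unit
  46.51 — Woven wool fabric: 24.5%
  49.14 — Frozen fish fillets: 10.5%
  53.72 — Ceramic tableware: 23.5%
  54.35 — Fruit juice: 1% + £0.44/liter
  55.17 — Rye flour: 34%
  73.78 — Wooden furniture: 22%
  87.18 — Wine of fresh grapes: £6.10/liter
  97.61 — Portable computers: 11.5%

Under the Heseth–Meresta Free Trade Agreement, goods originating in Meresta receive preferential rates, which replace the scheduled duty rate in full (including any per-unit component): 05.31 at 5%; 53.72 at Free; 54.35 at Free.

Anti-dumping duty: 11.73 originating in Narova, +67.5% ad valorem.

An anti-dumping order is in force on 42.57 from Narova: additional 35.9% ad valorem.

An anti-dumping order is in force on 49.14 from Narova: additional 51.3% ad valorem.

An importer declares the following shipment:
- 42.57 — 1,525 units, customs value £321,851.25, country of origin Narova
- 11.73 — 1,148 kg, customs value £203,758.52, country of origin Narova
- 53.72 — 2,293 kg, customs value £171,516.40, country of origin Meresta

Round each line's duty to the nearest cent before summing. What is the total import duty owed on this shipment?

£283,069.25

Line 1 (42.57, Narova, 1,525 units, £321,851.25):
Base rate for 42.57 is £5.90/unit.
Additional duty on 42.57 from Narova: +35.9% ad valorem. Applied ad valorem rate = 35.9%.
Duty = £321,851.25 × 35.9% + 1,525 × £5.90 = £124,542.10.
Line 2 (11.73, Narova, 1,148 kg, £203,758.52):
Base rate for 11.73 is 9% + £2.31/kg.
Additional duty on 11.73 from Narova: +67.5%. Applied ad valorem rate: 9% + 67.5% = 76.5%.
Duty = £203,758.52 × 76.5% + 1,148 × £2.31 = £158,527.15.
Line 3 (53.72, Meresta, 2,293 kg, £171,516.40):
Base rate for 53.72 is 23.5%.
Origin Meresta qualifies under the Heseth–Meresta agreement and 53.72 is covered: preferential rate Free applies instead.
Duty = £171,516.40 × 0% = £0.00.
Total = £124,542.10 + £158,527.15 + £0.00 = £283,069.25.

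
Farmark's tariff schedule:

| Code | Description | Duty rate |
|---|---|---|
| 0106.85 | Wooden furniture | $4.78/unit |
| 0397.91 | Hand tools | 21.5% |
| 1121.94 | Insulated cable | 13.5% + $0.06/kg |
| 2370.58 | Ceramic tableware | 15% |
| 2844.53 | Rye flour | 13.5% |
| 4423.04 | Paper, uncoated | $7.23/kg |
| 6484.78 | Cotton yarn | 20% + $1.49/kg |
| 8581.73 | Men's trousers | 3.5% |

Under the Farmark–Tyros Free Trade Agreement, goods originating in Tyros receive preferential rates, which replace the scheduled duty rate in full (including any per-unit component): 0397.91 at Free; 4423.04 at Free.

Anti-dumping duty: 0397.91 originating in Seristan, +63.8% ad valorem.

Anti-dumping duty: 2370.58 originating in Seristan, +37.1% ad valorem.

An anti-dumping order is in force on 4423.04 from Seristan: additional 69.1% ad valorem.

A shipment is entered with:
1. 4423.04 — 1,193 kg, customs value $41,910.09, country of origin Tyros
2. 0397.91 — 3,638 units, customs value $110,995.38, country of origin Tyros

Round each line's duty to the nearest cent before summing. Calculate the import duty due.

$0.00

Line 1 (4423.04, Tyros, 1,193 kg, $41,910.09):
Base rate for 4423.04 is $7.23/kg.
Origin Tyros qualifies under the Farmark–Tyros agreement and 4423.04 is covered: preferential rate Free applies instead.
The additional-duty order on 4423.04 targets Seristan, not Tyros; it does not apply.
Duty = $41,910.09 × 0% = $0.00.
Line 2 (0397.91, Tyros, 3,638 units, $110,995.38):
Base rate for 0397.91 is 21.5%.
Origin Tyros qualifies under the Farmark–Tyros agreement and 0397.91 is covered: preferential rate Free applies instead.
The additional-duty order on 0397.91 targets Seristan, not Tyros; it does not apply.
Duty = $110,995.38 × 0% = $0.00.
Total = $0.00 + $0.00 = $0.00.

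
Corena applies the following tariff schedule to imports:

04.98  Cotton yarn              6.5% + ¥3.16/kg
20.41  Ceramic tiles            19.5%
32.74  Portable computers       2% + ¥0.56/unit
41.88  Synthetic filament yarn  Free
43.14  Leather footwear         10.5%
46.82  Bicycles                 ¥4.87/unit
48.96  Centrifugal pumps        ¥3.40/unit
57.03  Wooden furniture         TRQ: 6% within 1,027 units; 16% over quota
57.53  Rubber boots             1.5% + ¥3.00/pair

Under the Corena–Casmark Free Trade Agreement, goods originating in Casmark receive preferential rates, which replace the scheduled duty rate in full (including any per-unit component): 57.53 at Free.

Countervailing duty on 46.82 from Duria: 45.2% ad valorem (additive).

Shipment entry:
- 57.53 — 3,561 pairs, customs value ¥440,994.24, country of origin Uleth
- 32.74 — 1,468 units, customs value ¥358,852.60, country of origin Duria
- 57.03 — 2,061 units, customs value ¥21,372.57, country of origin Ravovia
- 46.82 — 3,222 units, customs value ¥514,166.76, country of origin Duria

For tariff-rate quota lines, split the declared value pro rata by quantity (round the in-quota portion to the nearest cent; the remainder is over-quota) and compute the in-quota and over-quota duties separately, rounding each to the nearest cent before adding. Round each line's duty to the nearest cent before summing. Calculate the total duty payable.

¥275,746.17

Line 1 (57.53, Uleth, 3,561 pairs, ¥440,994.24):
Base rate for 57.53 is 1.5% + ¥3.00/pair.
57.53 has an FTA preferential rate, but origin Uleth is not Casmark; base rate stands.
Duty = ¥440,994.24 × 1.5% + 3,561 × ¥3.00 = ¥17,297.91.
Line 2 (32.74, Duria, 1,468 units, ¥358,852.60):
Base rate for 32.74 is 2% + ¥0.56/unit.
Duty = ¥358,852.60 × 2% + 1,468 × ¥0.56 = ¥7,999.13.
Line 3 (57.03, Ravovia, 2,061 units, ¥21,372.57):
Code 57.03 is under a tariff-rate quota (threshold 1,027 units). In-quota: 1,027 units at 6%; over-quota: 1,034 units at 16%.
Pro-rata value split: in-quota = ¥21,372.57 × 1,027/2,061 = ¥10,649.99; over-quota = ¥21,372.57 − ¥10,649.99 = ¥10,722.58.
In-quota duty = ¥10,649.99 × 6% = ¥639.00. Over-quota duty = ¥10,722.58 × 16% = ¥1,715.61.
Line duty = ¥639.00 + ¥1,715.61 = ¥2,354.61.
Line 4 (46.82, Duria, 3,222 units, ¥514,166.76):
Base rate for 46.82 is ¥4.87/unit.
Additional duty on 46.82 from Duria: +45.2% ad valorem. Applied ad valorem rate = 45.2%.
Duty = ¥514,166.76 × 45.2% + 3,222 × ¥4.87 = ¥248,094.52.
Total = ¥17,297.91 + ¥7,999.13 + ¥2,354.61 + ¥248,094.52 = ¥275,746.17.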